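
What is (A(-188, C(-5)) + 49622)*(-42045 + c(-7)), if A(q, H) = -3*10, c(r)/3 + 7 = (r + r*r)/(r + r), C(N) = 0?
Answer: -2086583400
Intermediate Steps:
c(r) = -21 + 3*(r + r**2)/(2*r) (c(r) = -21 + 3*((r + r*r)/(r + r)) = -21 + 3*((r + r**2)/((2*r))) = -21 + 3*((r + r**2)*(1/(2*r))) = -21 + 3*((r + r**2)/(2*r)) = -21 + 3*(r + r**2)/(2*r))
A(q, H) = -30
(A(-188, C(-5)) + 49622)*(-42045 + c(-7)) = (-30 + 49622)*(-42045 + (-39/2 + (3/2)*(-7))) = 49592*(-42045 + (-39/2 - 21/2)) = 49592*(-42045 - 30) = 49592*(-42075) = -2086583400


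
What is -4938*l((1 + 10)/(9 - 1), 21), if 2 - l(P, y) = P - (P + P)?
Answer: -66663/4 ≈ -16666.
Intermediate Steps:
l(P, y) = 2 + P (l(P, y) = 2 - (P - (P + P)) = 2 - (P - 2*P) = 2 - (-1)*P = 2 + P)
-4938*l((1 + 10)/(9 - 1), 21) = -4938*(2 + (1 + 10)/(9 - 1)) = -4938*(2 + 11/8) = -4938*27/8 = -66663/4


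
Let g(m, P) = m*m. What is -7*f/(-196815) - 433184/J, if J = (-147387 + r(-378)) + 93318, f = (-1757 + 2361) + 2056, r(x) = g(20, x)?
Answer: 17251285148/2112572847 ≈ 8.1660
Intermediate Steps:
g(m, P) = m²
r(x) = 400 (r(x) = 20² = 400)
f = 2660 (f = 604 + 2056 = 2660)
J = -53669 (J = (-147387 + 400) + 93318 = -146987 + 93318 = -53669)
-7*f/(-196815) - 433184/J = -7*2660/(-196815) - 433184/(-53669) = -18620*(-1/196815) - 433184*(-1/53669) = 3724/39363 + 433184/53669 = 17251285148/2112572847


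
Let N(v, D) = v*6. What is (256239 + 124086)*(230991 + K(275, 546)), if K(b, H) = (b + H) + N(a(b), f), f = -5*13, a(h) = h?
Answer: 88791435150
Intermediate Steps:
f = -65
N(v, D) = 6*v
K(b, H) = H + 7*b (K(b, H) = (b + H) + 6*b = (H + b) + 6*b = H + 7*b)
(256239 + 124086)*(230991 + K(275, 546)) = (256239 + 124086)*(230991 + (546 + 7*275)) = 380325*(230991 + (546 + 1925)) = 380325*(230991 + 2471) = 380325*233462 = 88791435150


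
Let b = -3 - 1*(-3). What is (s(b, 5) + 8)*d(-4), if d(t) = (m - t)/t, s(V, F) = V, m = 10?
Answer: -28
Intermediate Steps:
b = 0 (b = -3 + 3 = 0)
d(t) = (10 - t)/t
(s(b, 5) + 8)*d(-4) = (0 + 8)*((10 - 1*(-4))/(-4)) = 8*(-(10 + 4)/4) = 8*(-¼*14) = 8*(-7/2) = -28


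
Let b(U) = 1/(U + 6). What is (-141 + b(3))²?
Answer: 1607824/81 ≈ 19850.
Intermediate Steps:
b(U) = 1/(6 + U)
(-141 + b(3))² = (-141 + 1/(6 + 3))² = (-141 + 1/9)² = (-141 + ⅑)² = (-1268/9)² = 1607824/81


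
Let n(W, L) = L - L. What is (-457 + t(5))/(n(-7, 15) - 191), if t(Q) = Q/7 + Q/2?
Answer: 6353/2674 ≈ 2.3758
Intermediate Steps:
n(W, L) = 0
t(Q) = 9*Q/14 (t(Q) = Q*(⅐) + Q*(½) = Q/7 + Q/2 = 9*Q/14)
(-457 + t(5))/(n(-7, 15) - 191) = (-457 + (9/14)*5)/(0 - 191) = (-457 + 45/14)/(-191) = -6353/14*(-1/191) = 6353/2674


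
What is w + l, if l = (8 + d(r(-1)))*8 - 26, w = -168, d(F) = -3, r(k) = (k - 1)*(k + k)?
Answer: -154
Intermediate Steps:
r(k) = 2*k*(-1 + k) (r(k) = (-1 + k)*(2*k) = 2*k*(-1 + k))
l = 14 (l = (8 - 3)*8 - 26 = 5*8 - 26 = 40 - 26 = 14)
w + l = -168 + 14 = -154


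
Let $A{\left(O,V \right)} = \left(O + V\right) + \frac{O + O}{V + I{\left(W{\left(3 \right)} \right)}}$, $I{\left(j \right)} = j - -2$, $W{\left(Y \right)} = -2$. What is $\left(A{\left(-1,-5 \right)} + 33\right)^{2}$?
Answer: $\frac{18769}{25} \approx 750.76$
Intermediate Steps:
$I{\left(j \right)} = 2 + j$ ($I{\left(j \right)} = j + 2 = 2 + j$)
$A{\left(O,V \right)} = O + V + \frac{2 O}{V}$ ($A{\left(O,V \right)} = \left(O + V\right) + \frac{O + O}{V + \left(2 - 2\right)} = \left(O + V\right) + \frac{2 O}{V + 0} = \left(O + V\right) + \frac{2 O}{V} = O + V + \frac{2 O}{V}$)
$\left(A{\left(-1,-5 \right)} + 33\right)^{2} = \left(\left(-1 - 5 + 2 \left(-1\right) \frac{1}{-5}\right) + 33\right)^{2} = \left(\left(-1 - 5 + 2 \left(-1\right) \left(- \frac{1}{5}\right)\right) + 33\right)^{2} = \left(\left(-1 - 5 + \frac{2}{5}\right) + 33\right)^{2} = \left(- \frac{28}{5} + 33\right)^{2} = \left(\frac{137}{5}\right)^{2} = \frac{18769}{25}$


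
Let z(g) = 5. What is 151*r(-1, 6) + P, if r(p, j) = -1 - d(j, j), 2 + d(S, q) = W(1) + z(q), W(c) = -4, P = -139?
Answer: -139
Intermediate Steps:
d(S, q) = -1 (d(S, q) = -2 + (-4 + 5) = -2 + 1 = -1)
r(p, j) = 0 (r(p, j) = -1 - 1*(-1) = -1 + 1 = 0)
151*r(-1, 6) + P = 151*0 - 139 = 0 - 139 = -139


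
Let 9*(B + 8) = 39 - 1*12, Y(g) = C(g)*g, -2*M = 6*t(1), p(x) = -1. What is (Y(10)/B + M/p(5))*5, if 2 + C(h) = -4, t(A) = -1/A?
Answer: 45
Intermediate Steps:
C(h) = -6 (C(h) = -2 - 4 = -6)
M = 3 (M = -3*(-1/1) = -3*(-1*1) = -3*(-1) = -½*(-6) = 3)
Y(g) = -6*g
B = -5 (B = -8 + (39 - 1*12)/9 = -8 + (39 - 12)/9 = -8 + (⅑)*27 = -8 + 3 = -5)
(Y(10)/B + M/p(5))*5 = (-6*10/(-5) + 3/(-1))*5 = (-60*(-⅕) + 3*(-1))*5 = (12 - 3)*5 = 9*5 = 45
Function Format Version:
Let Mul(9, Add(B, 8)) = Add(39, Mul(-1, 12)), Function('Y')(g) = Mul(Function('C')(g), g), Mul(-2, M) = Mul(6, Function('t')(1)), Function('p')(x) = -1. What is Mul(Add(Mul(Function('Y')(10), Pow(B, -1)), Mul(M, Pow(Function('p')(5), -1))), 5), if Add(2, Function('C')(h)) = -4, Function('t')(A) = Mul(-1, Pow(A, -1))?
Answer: 45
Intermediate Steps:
Function('C')(h) = -6 (Function('C')(h) = Add(-2, -4) = -6)
M = 3 (M = Mul(Rational(-1, 2), Mul(6, Mul(-1, Pow(1, -1)))) = Mul(Rational(-1, 2), Mul(6, Mul(-1, 1))) = Mul(Rational(-1, 2), Mul(6, -1)) = Mul(Rational(-1, 2), -6) = 3)
Function('Y')(g) = Mul(-6, g)
B = -5 (B = Add(-8, Mul(Rational(1, 9), Add(39, Mul(-1, 12)))) = Add(-8, Mul(Rational(1, 9), Add(39, -12))) = Add(-8, Mul(Rational(1, 9), 27)) = Add(-8, 3) = -5)
Mul(Add(Mul(Function('Y')(10), Pow(B, -1)), Mul(M, Pow(Function('p')(5), -1))), 5) = Mul(Add(Mul(Mul(-6, 10), Pow(-5, -1)), Mul(3, Pow(-1, -1))), 5) = Mul(Add(Mul(-60, Rational(-1, 5)), Mul(3, -1)), 5) = Mul(Add(12, -3), 5) = Mul(9, 5) = 45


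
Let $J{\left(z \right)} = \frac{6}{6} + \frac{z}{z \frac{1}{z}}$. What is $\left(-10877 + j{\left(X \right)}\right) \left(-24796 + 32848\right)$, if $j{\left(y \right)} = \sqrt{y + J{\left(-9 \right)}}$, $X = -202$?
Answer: $-87581604 + 8052 i \sqrt{210} \approx -8.7582 \cdot 10^{7} + 1.1668 \cdot 10^{5} i$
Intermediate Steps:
$J{\left(z \right)} = 1 + z$ ($J{\left(z \right)} = 6 \cdot \frac{1}{6} + \frac{z}{1} = 1 + z 1 = 1 + z$)
$j{\left(y \right)} = \sqrt{-8 + y}$ ($j{\left(y \right)} = \sqrt{y + \left(1 - 9\right)} = \sqrt{y - 8} = \sqrt{-8 + y}$)
$\left(-10877 + j{\left(X \right)}\right) \left(-24796 + 32848\right) = \left(-10877 + \sqrt{-8 - 202}\right) \left(-24796 + 32848\right) = \left(-10877 + \sqrt{-210}\right) 8052 = \left(-10877 + i \sqrt{210}\right) 8052 = -87581604 + 8052 i \sqrt{210}$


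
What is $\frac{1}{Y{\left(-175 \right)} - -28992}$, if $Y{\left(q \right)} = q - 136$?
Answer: $\frac{1}{28681} \approx 3.4866 \cdot 10^{-5}$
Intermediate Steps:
$Y{\left(q \right)} = -136 + q$ ($Y{\left(q \right)} = q - 136 = -136 + q$)
$\frac{1}{Y{\left(-175 \right)} - -28992} = \frac{1}{\left(-136 - 175\right) - -28992} = \frac{1}{-311 + 28992} = \frac{1}{28681}$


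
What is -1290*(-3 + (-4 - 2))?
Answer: 11610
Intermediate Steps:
-1290*(-3 + (-4 - 2)) = -1290*(-3 - 6) = -1290*(-9) = -645*(-18) = 11610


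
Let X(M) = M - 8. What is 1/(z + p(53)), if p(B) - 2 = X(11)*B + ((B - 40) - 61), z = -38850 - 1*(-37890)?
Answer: -1/847 ≈ -0.0011806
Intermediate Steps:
X(M) = -8 + M
z = -960 (z = -38850 + 37890 = -960)
p(B) = -99 + 4*B (p(B) = 2 + ((-8 + 11)*B + ((B - 40) - 61)) = 2 + (3*B + ((-40 + B) - 61)) = 2 + (3*B + (-101 + B)) = 2 + (-101 + 4*B) = -99 + 4*B)
1/(z + p(53)) = 1/(-960 + (-99 + 4*53)) = 1/(-960 + (-99 + 212)) = 1/(-960 + 113) = 1/(-847) = -1/847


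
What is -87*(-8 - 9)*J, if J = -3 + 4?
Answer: 1479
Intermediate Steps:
J = 1
-87*(-8 - 9)*J = -87*(-8 - 9) = -(-1479) = -87*(-17) = 1479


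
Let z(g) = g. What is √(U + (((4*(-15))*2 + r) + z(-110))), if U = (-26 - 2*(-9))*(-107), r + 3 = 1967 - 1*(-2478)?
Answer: 2*√1267 ≈ 71.190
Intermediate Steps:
r = 4442 (r = -3 + (1967 - 1*(-2478)) = -3 + (1967 + 2478) = -3 + 4445 = 4442)
U = 856 (U = (-26 + 18)*(-107) = -8*(-107) = 856)
√(U + (((4*(-15))*2 + r) + z(-110))) = √(856 + (((4*(-15))*2 + 4442) - 110)) = √(856 + ((-60*2 + 4442) - 110)) = √(856 + ((-120 + 4442) - 110)) = √(856 + (4322 - 110)) = √(856 + 4212) = √5068 = 2*√1267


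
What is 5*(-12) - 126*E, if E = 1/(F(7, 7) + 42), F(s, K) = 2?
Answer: -1383/22 ≈ -62.864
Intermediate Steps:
E = 1/44 (E = 1/(2 + 42) = 1/44 ≈ 0.022727)
5*(-12) - 126*E = 5*(-12) - 126*1/44 = -60 - 63/22 = -1383/22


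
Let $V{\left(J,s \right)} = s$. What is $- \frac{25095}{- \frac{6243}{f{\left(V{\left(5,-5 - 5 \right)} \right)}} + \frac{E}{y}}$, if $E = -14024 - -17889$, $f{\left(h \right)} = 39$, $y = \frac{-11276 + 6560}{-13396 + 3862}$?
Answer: $- \frac{256420710}{78203639} \approx -3.2789$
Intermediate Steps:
$y = \frac{786}{1589}$ ($y = - \frac{4716}{-9534} = \left(-4716\right) \left(- \frac{1}{9534}\right) = \frac{786}{1589} \approx 0.49465$)
$E = 3865$ ($E = -14024 + 17889 = 3865$)
$- \frac{25095}{- \frac{6243}{f{\left(V{\left(5,-5 - 5 \right)} \right)}} + \frac{E}{y}} = - \frac{25095}{- \frac{6243}{39} + \frac{3865}{\frac{786}{1589}}} = - \frac{25095}{\left(-6243\right) \frac{1}{39} + 3865 \cdot \frac{1589}{786}} = - \frac{25095}{- \frac{2081}{13} + \frac{6141485}{786}} = - \frac{25095}{\frac{78203639}{10218}} = \left(-25095\right) \frac{10218}{78203639} = - \frac{256420710}{78203639}$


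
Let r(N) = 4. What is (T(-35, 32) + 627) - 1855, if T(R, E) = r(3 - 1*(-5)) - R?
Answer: -1189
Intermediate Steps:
T(R, E) = 4 - R
(T(-35, 32) + 627) - 1855 = ((4 - 1*(-35)) + 627) - 1855 = ((4 + 35) + 627) - 1855 = (39 + 627) - 1855 = 666 - 1855 = -1189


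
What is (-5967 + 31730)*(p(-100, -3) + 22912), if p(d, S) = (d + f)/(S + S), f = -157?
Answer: 3548312227/6 ≈ 5.9139e+8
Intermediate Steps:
p(d, S) = (-157 + d)/(2*S) (p(d, S) = (d - 157)/(S + S) = (-157 + d)/((2*S)) = (-157 + d)*(1/(2*S)) = (-157 + d)/(2*S))
(-5967 + 31730)*(p(-100, -3) + 22912) = (-5967 + 31730)*((1/2)*(-157 - 100)/(-3) + 22912) = 25763*((1/2)*(-1/3)*(-257) + 22912) = 25763*(257/6 + 22912) = 25763*(137729/6) = 3548312227/6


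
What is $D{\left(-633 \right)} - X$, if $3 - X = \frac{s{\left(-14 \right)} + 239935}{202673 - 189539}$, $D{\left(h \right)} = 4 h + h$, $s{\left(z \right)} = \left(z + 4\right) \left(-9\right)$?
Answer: $- \frac{41368487}{13134} \approx -3149.7$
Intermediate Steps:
$s{\left(z \right)} = -36 - 9 z$ ($s{\left(z \right)} = \left(4 + z\right) \left(-9\right) = -36 - 9 z$)
$D{\left(h \right)} = 5 h$
$X = - \frac{200623}{13134}$ ($X = 3 - \frac{\left(-36 - -126\right) + 239935}{202673 - 189539} = 3 - \frac{\left(-36 + 126\right) + 239935}{13134} = 3 - \left(90 + 239935\right) \frac{1}{13134} = 3 - 240025 \cdot \frac{1}{13134} = 3 - \frac{240025}{13134} = - \frac{200623}{13134} \approx -15.275$)
$D{\left(-633 \right)} - X = 5 \left(-633\right) - - \frac{200623}{13134} = -3165 + \frac{200623}{13134} = - \frac{41368487}{13134}$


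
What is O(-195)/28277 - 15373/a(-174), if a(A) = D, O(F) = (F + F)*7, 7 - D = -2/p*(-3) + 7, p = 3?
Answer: 434696861/56554 ≈ 7686.4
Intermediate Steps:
D = -2 (D = 7 - (-2/3*(-3) + 7) = 7 - (2 + 7) = 7 - 1*9 = 7 - 9 = -2)
O(F) = 14*F (O(F) = (2*F)*7 = 14*F)
a(A) = -2
O(-195)/28277 - 15373/a(-174) = (14*(-195))/28277 - 15373/(-2) = -2730*1/28277 - 15373*(-1/2) = -2730/28277 + 15373/2 = 434696861/56554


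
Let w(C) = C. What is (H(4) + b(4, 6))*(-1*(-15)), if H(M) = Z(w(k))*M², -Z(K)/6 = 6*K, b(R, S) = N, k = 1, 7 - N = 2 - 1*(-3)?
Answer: -8610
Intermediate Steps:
N = 2 (N = 7 - (2 - 1*(-3)) = 7 - (2 + 3) = 7 - 1*5 = 7 - 5 = 2)
b(R, S) = 2
Z(K) = -36*K
H(M) = -36*M² (H(M) = (-36*1)*M² = -36*M²)
(H(4) + b(4, 6))*(-1*(-15)) = (-36*4² + 2)*(-1*(-15)) = (-36*16 + 2)*15 = (-576 + 2)*15 = -574*15 = -8610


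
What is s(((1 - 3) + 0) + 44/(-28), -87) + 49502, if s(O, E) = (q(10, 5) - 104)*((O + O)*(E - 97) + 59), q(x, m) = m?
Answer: -605173/7 ≈ -86453.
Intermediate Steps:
s(O, E) = -5841 - 198*O*(-97 + E) (s(O, E) = (5 - 104)*((O + O)*(E - 97) + 59) = -99*((2*O)*(-97 + E) + 59) = -99*(2*O*(-97 + E) + 59) = -99*(59 + 2*O*(-97 + E)) = -5841 - 198*O*(-97 + E))
s(((1 - 3) + 0) + 44/(-28), -87) + 49502 = (-5841 + 19206*(((1 - 3) + 0) + 44/(-28)) - 198*(-87)*(((1 - 3) + 0) + 44/(-28))) + 49502 = (-5841 + 19206*((-2 + 0) + 44*(-1/28)) - 198*(-87)*((-2 + 0) + 44*(-1/28))) + 49502 = (-5841 + 19206*(-2 - 11/7) - 198*(-87)*(-2 - 11/7)) + 49502 = (-5841 + 19206*(-25/7) - 198*(-87)*(-25/7)) + 49502 = (-5841 - 480150/7 - 430650/7) + 49502 = -951687/7 + 49502 = -605173/7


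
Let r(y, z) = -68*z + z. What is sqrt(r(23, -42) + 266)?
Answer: 2*sqrt(770) ≈ 55.498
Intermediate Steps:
r(y, z) = -67*z
sqrt(r(23, -42) + 266) = sqrt(-67*(-42) + 266) = sqrt(2814 + 266) = sqrt(3080) = 2*sqrt(770)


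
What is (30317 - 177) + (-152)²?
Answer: 53244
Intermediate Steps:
(30317 - 177) + (-152)² = 30140 + 23104 = 53244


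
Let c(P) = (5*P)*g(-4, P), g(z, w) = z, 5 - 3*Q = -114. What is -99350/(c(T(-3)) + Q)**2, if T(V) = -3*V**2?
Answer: -894150/3024121 ≈ -0.29567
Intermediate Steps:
Q = 119/3 (Q = 5/3 - 1/3*(-114) = 5/3 + 38 = 119/3 ≈ 39.667)
c(P) = -20*P (c(P) = (5*P)*(-4) = -20*P)
-99350/(c(T(-3)) + Q)**2 = -99350/(-(-60)*(-3)**2 + 119/3)**2 = -99350/(-(-60)*9 + 119/3)**2 = -99350/(-20*(-27) + 119/3)**2 = -99350/(540 + 119/3)**2 = -99350/((1739/3)**2) = -99350/3024121/9 = -99350*9/3024121 = -894150/3024121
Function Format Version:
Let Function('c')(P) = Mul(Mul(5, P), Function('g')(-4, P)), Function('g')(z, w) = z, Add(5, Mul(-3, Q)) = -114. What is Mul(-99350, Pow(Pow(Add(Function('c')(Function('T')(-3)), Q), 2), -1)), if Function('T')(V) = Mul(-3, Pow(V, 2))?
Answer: Rational(-894150, 3024121) ≈ -0.29567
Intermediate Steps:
Q = Rational(119, 3) (Q = Add(Rational(5, 3), Mul(Rational(-1, 3), -114)) = Add(Rational(5, 3), 38) = Rational(119, 3) ≈ 39.667)
Function('c')(P) = Mul(-20, P) (Function('c')(P) = Mul(Mul(5, P), -4) = Mul(-20, P))
Mul(-99350, Pow(Pow(Add(Function('c')(Function('T')(-3)), Q), 2), -1)) = Mul(-99350, Pow(Pow(Add(Mul(-20, Mul(-3, Pow(-3, 2))), Rational(119, 3)), 2), -1)) = Mul(-99350, Pow(Pow(Add(Mul(-20, Mul(-3, 9)), Rational(119, 3)), 2), -1)) = Mul(-99350, Pow(Pow(Add(Mul(-20, -27), Rational(119, 3)), 2), -1)) = Mul(-99350, Pow(Pow(Add(540, Rational(119, 3)), 2), -1)) = Mul(-99350, Pow(Pow(Rational(1739, 3), 2), -1)) = Mul(-99350, Pow(Rational(3024121, 9), -1)) = Mul(-99350, Rational(9, 3024121)) = Rational(-894150, 3024121)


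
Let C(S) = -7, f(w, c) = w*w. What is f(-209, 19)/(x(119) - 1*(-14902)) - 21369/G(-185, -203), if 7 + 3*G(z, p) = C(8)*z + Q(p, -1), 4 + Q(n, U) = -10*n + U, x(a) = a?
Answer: -818236094/49764573 ≈ -16.442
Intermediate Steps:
f(w, c) = w**2
Q(n, U) = -4 + U - 10*n (Q(n, U) = -4 + (-10*n + U) = -4 + (U - 10*n) = -4 + U - 10*n)
G(z, p) = -4 - 10*p/3 - 7*z/3 (G(z, p) = -7/3 + (-7*z + (-4 - 1 - 10*p))/3 = -7/3 + (-7*z + (-5 - 10*p))/3 = -7/3 + (-5 - 10*p - 7*z)/3 = -7/3 + (-5/3 - 10*p/3 - 7*z/3) = -4 - 10*p/3 - 7*z/3)
f(-209, 19)/(x(119) - 1*(-14902)) - 21369/G(-185, -203) = (-209)**2/(119 - 1*(-14902)) - 21369/(-4 - 10/3*(-203) - 7/3*(-185)) = 43681/(119 + 14902) - 21369/(-4 + 2030/3 + 1295/3) = 43681/15021 - 21369/3313/3 = 43681*(1/15021) - 21369*3/3313 = 43681/15021 - 64107/3313 = -818236094/49764573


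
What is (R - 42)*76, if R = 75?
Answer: 2508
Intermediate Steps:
(R - 42)*76 = (75 - 42)*76 = 33*76 = 2508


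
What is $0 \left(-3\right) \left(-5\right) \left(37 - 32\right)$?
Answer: $0$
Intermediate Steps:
$0 \left(-3\right) \left(-5\right) \left(37 - 32\right) = 0 \left(-5\right) 5 = 0 \cdot 5 = 0$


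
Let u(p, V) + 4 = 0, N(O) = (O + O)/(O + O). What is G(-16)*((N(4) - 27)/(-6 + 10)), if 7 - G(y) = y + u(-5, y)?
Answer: -351/2 ≈ -175.50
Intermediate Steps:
N(O) = 1 (N(O) = (2*O)/((2*O)) = (2*O)*(1/(2*O)) = 1)
u(p, V) = -4 (u(p, V) = -4 + 0 = -4)
G(y) = 11 - y (G(y) = 7 - (y - 4) = 7 - (-4 + y) = 7 + (4 - y) = 11 - y)
G(-16)*((N(4) - 27)/(-6 + 10)) = (11 - 1*(-16))*((1 - 27)/(-6 + 10)) = (11 + 16)*(-26/4) = 27*(-26*1/4) = 27*(-13/2) = -351/2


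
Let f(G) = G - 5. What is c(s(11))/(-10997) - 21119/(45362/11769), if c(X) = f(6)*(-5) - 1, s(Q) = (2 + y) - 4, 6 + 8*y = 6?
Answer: -2733298700295/498845914 ≈ -5479.2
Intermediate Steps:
y = 0 (y = -¾ + (⅛)*6 = -¾ + ¾ = 0)
f(G) = -5 + G
s(Q) = -2 (s(Q) = (2 + 0) - 4 = 2 - 4 = -2)
c(X) = -6 (c(X) = (-5 + 6)*(-5) - 1 = 1*(-5) - 1 = -5 - 1 = -6)
c(s(11))/(-10997) - 21119/(45362/11769) = -6/(-10997) - 21119/(45362/11769) = -6*(-1/10997) - 21119/(45362*(1/11769)) = 6/10997 - 21119/45362/11769 = 6/10997 - 21119*11769/45362 = 6/10997 - 248549511/45362 = -2733298700295/498845914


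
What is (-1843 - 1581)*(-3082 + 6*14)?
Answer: 10265152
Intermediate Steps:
(-1843 - 1581)*(-3082 + 6*14) = -3424*(-3082 + 84) = -3424*(-2998) = 10265152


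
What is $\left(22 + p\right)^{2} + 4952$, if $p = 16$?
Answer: $6396$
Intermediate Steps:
$\left(22 + p\right)^{2} + 4952 = \left(22 + 16\right)^{2} + 4952 = 38^{2} + 4952 = 1444 + 4952 = 6396$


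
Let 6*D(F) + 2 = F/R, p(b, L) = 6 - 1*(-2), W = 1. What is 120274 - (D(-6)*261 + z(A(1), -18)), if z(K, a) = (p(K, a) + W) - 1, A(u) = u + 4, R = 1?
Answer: 120614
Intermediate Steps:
A(u) = 4 + u
p(b, L) = 8 (p(b, L) = 6 + 2 = 8)
z(K, a) = 8 (z(K, a) = (8 + 1) - 1 = 9 - 1 = 8)
D(F) = -⅓ + F/6 (D(F) = -⅓ + (F/1)/6 = -⅓ + (F*1)/6 = -⅓ + F/6)
120274 - (D(-6)*261 + z(A(1), -18)) = 120274 - ((-⅓ + (⅙)*(-6))*261 + 8) = 120274 - ((-⅓ - 1)*261 + 8) = 120274 - (-4/3*261 + 8) = 120274 - (-348 + 8) = 120274 - 1*(-340) = 120274 + 340 = 120614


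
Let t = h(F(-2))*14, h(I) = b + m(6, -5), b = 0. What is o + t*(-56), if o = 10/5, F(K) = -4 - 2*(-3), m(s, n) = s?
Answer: -4702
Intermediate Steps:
F(K) = 2 (F(K) = -4 + 6 = 2)
o = 2 (o = 10*(⅕) = 2)
h(I) = 6 (h(I) = 0 + 6 = 6)
t = 84 (t = 6*14 = 84)
o + t*(-56) = 2 + 84*(-56) = 2 - 4704 = -4702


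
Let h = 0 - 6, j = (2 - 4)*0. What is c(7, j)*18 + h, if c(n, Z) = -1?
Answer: -24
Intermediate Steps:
j = 0 (j = -2*0 = 0)
h = -6
c(7, j)*18 + h = -1*18 - 6 = -18 - 6 = -24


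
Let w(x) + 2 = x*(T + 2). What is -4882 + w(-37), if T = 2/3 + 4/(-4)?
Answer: -14837/3 ≈ -4945.7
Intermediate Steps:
T = -⅓ (T = 2*(⅓) + 4*(-¼) = ⅔ - 1 = -⅓ ≈ -0.33333)
w(x) = -2 + 5*x/3 (w(x) = -2 + x*(-⅓ + 2) = -2 + x*(5/3) = -2 + 5*x/3)
-4882 + w(-37) = -4882 + (-2 + (5/3)*(-37)) = -4882 + (-2 - 185/3) = -4882 - 191/3 = -14837/3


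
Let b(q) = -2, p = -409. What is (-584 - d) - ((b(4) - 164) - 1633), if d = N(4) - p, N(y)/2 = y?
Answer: 798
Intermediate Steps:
N(y) = 2*y
d = 417 (d = 2*4 - 1*(-409) = 8 + 409 = 417)
(-584 - d) - ((b(4) - 164) - 1633) = (-584 - 1*417) - ((-2 - 164) - 1633) = (-584 - 417) - (-166 - 1633) = -1001 - 1*(-1799) = -1001 + 1799 = 798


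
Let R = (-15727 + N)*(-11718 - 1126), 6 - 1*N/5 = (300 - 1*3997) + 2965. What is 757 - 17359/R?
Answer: 117034626237/154603228 ≈ 757.00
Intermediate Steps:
N = 3690 (N = 30 - 5*((300 - 1*3997) + 2965) = 30 - 5*((300 - 3997) + 2965) = 30 - 5*(-3697 + 2965) = 30 - 5*(-732) = 30 + 3660 = 3690)
R = 154603228 (R = (-15727 + 3690)*(-11718 - 1126) = -12037*(-12844) = 154603228)
757 - 17359/R = 757 - 17359/154603228 = 117034626237/154603228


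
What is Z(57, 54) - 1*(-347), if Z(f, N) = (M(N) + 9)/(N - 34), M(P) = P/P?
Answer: 695/2 ≈ 347.50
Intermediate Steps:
M(P) = 1
Z(f, N) = 10/(-34 + N) (Z(f, N) = (1 + 9)/(N - 34) = 10/(-34 + N))
Z(57, 54) - 1*(-347) = 10/(-34 + 54) - 1*(-347) = 10/20 + 347 = 10*(1/20) + 347 = ½ + 347 = 695/2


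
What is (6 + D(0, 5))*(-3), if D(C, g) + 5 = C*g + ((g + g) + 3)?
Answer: -42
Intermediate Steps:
D(C, g) = -2 + 2*g + C*g (D(C, g) = -5 + (C*g + ((g + g) + 3)) = -5 + (C*g + (2*g + 3)) = -5 + (C*g + (3 + 2*g)) = -5 + (3 + 2*g + C*g) = -2 + 2*g + C*g)
(6 + D(0, 5))*(-3) = (6 + (-2 + 2*5 + 0*5))*(-3) = (6 + (-2 + 10 + 0))*(-3) = (6 + 8)*(-3) = 14*(-3) = -42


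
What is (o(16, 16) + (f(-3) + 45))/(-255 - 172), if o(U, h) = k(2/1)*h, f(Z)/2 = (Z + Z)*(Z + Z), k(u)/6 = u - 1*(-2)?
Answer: -501/427 ≈ -1.1733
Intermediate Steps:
k(u) = 12 + 6*u (k(u) = 6*(u - 1*(-2)) = 6*(u + 2) = 6*(2 + u) = 12 + 6*u)
f(Z) = 8*Z² (f(Z) = 2*((Z + Z)*(Z + Z)) = 2*((2*Z)*(2*Z)) = 2*(4*Z²) = 8*Z²)
o(U, h) = 24*h (o(U, h) = (12 + 6*(2/1))*h = (12 + 6*(2*1))*h = (12 + 6*2)*h = (12 + 12)*h = 24*h)
(o(16, 16) + (f(-3) + 45))/(-255 - 172) = (24*16 + (8*(-3)² + 45))/(-255 - 172) = (384 + (8*9 + 45))/(-427) = (384 + (72 + 45))*(-1/427) = (384 + 117)*(-1/427) = 501*(-1/427) = -501/427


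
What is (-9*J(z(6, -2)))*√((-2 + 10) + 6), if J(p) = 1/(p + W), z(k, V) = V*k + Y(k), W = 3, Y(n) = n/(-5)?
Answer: 15*√14/17 ≈ 3.3015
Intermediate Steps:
Y(n) = -n/5 (Y(n) = n*(-⅕) = -n/5)
z(k, V) = -k/5 + V*k (z(k, V) = V*k - k/5 = -k/5 + V*k)
J(p) = 1/(3 + p) (J(p) = 1/(p + 3) = 1/(3 + p))
(-9*J(z(6, -2)))*√((-2 + 10) + 6) = (-9/(3 + 6*(-⅕ - 2)))*√((-2 + 10) + 6) = (-9/(3 + 6*(-11/5)))*√(8 + 6) = (-9/(3 - 66/5))*√14 = (-9/(-51/5))*√14 = (-9*(-5/51))*√14 = 15*√14/17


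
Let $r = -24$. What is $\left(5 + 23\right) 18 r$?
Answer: $-12096$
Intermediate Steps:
$\left(5 + 23\right) 18 r = \left(5 + 23\right) 18 \left(-24\right) = 28 \cdot 18 \left(-24\right) = 504 \left(-24\right) = -12096$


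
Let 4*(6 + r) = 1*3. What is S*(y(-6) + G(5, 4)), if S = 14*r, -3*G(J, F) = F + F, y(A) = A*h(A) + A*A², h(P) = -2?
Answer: 15190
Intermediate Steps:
r = -21/4 (r = -6 + (1*3)/4 = -6 + (¼)*3 = -6 + ¾ = -21/4 ≈ -5.2500)
y(A) = A³ - 2*A (y(A) = A*(-2) + A*A² = -2*A + A³ = A³ - 2*A)
G(J, F) = -2*F/3 (G(J, F) = -(F + F)/3 = -2*F/3)
S = -147/2 (S = 14*(-21/4) = -147/2 ≈ -73.500)
S*(y(-6) + G(5, 4)) = -147*(-6*(-2 + (-6)²) - ⅔*4)/2 = -147*(-6*(-2 + 36) - 8/3)/2 = -147*(-6*34 - 8/3)/2 = -147*(-204 - 8/3)/2 = -147/2*(-620/3) = 15190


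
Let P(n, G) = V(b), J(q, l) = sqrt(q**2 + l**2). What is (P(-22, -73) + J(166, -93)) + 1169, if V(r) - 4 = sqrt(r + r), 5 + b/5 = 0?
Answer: 1173 + sqrt(36205) + 5*I*sqrt(2) ≈ 1363.3 + 7.0711*I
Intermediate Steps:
b = -25 (b = -25 + 5*0 = -25 + 0 = -25)
V(r) = 4 + sqrt(2)*sqrt(r) (V(r) = 4 + sqrt(r + r) = 4 + sqrt(2*r) = 4 + sqrt(2)*sqrt(r))
J(q, l) = sqrt(l**2 + q**2)
P(n, G) = 4 + 5*I*sqrt(2) (P(n, G) = 4 + sqrt(2)*sqrt(-25) = 4 + sqrt(2)*(5*I) = 4 + 5*I*sqrt(2))
(P(-22, -73) + J(166, -93)) + 1169 = ((4 + 5*I*sqrt(2)) + sqrt((-93)**2 + 166**2)) + 1169 = ((4 + 5*I*sqrt(2)) + sqrt(8649 + 27556)) + 1169 = ((4 + 5*I*sqrt(2)) + sqrt(36205)) + 1169 = (4 + sqrt(36205) + 5*I*sqrt(2)) + 1169 = 1173 + sqrt(36205) + 5*I*sqrt(2)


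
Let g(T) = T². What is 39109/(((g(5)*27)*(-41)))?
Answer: -39109/27675 ≈ -1.4132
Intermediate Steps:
39109/(((g(5)*27)*(-41))) = 39109/(((5²*27)*(-41))) = 39109/(((25*27)*(-41))) = 39109/((675*(-41))) = 39109/(-27675) = 39109*(-1/27675) = -39109/27675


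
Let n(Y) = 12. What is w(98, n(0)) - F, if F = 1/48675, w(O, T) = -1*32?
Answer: -1557601/48675 ≈ -32.000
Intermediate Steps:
w(O, T) = -32
F = 1/48675 ≈ 2.0544e-5
w(98, n(0)) - F = -32 - 1*1/48675 = -32 - 1/48675 = -1557601/48675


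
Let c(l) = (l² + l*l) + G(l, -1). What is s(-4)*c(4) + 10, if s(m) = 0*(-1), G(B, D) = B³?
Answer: 10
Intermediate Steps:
s(m) = 0
c(l) = l³ + 2*l² (c(l) = (l² + l*l) + l³ = (l² + l²) + l³ = 2*l² + l³ = l³ + 2*l²)
s(-4)*c(4) + 10 = 0*(4²*(2 + 4)) + 10 = 0*(16*6) + 10 = 0*96 + 10 = 0 + 10 = 10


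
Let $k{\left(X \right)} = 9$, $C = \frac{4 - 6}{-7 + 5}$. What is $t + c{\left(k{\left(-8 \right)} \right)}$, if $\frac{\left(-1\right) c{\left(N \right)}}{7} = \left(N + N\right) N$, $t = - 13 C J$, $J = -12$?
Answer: $-978$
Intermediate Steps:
$C = 1$ ($C = - \frac{2}{-2} = \left(-2\right) \left(- \frac{1}{2}\right) = 1$)
$t = 156$ ($t = \left(-13\right) 1 \left(-12\right) = \left(-13\right) \left(-12\right) = 156$)
$c{\left(N \right)} = - 14 N^{2}$ ($c{\left(N \right)} = - 7 \left(N + N\right) N = - 7 \cdot 2 N N = - 7 \cdot 2 N^{2} = - 14 N^{2}$)
$t + c{\left(k{\left(-8 \right)} \right)} = 156 - 14 \cdot 9^{2} = 156 - 1134 = -978$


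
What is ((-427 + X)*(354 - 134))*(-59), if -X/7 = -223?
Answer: -14719320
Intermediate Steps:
X = 1561 (X = -7*(-223) = 1561)
((-427 + X)*(354 - 134))*(-59) = ((-427 + 1561)*(354 - 134))*(-59) = (1134*220)*(-59) = 249480*(-59) = -14719320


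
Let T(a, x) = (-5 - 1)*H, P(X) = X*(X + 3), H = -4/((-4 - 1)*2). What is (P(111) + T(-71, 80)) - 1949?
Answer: 53513/5 ≈ 10703.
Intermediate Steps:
H = ⅖ (H = -4/((-5*2)) = -4/(-10) = -4*(-1)/10 = -1*(-⅖) = ⅖ ≈ 0.40000)
P(X) = X*(3 + X)
T(a, x) = -12/5 (T(a, x) = (-5 - 1)*(⅖) = -6*⅖ = -12/5)
(P(111) + T(-71, 80)) - 1949 = (111*(3 + 111) - 12/5) - 1949 = (111*114 - 12/5) - 1949 = (12654 - 12/5) - 1949 = 63258/5 - 1949 = 53513/5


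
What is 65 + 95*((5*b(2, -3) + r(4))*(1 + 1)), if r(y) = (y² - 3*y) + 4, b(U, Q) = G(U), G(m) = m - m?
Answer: 1585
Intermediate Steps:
G(m) = 0
b(U, Q) = 0
r(y) = 4 + y² - 3*y
65 + 95*((5*b(2, -3) + r(4))*(1 + 1)) = 65 + 95*((5*0 + (4 + 4² - 3*4))*(1 + 1)) = 65 + 95*((0 + (4 + 16 - 12))*2) = 65 + 95*((0 + 8)*2) = 65 + 95*(8*2) = 65 + 95*16 = 65 + 1520 = 1585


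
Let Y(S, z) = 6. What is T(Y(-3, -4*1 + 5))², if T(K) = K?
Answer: 36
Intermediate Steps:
T(Y(-3, -4*1 + 5))² = 6² = 36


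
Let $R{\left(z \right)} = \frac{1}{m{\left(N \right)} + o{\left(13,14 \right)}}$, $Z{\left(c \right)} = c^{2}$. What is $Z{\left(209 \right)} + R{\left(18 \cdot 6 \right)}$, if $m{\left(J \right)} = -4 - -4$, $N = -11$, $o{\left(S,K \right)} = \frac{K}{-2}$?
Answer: $\frac{305766}{7} \approx 43681.0$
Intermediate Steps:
$o{\left(S,K \right)} = - \frac{K}{2}$ ($o{\left(S,K \right)} = K \left(- \frac{1}{2}\right) = - \frac{K}{2}$)
$m{\left(J \right)} = 0$ ($m{\left(J \right)} = -4 + 4 = 0$)
$R{\left(z \right)} = - \frac{1}{7}$ ($R{\left(z \right)} = \frac{1}{0 - 7} = \frac{1}{-7} = - \frac{1}{7}$)
$Z{\left(209 \right)} + R{\left(18 \cdot 6 \right)} = 209^{2} - \frac{1}{7} = 43681 - \frac{1}{7} = \frac{305766}{7}$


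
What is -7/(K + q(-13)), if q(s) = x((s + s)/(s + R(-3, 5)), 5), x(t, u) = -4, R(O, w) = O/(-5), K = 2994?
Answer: -7/2990 ≈ -0.0023411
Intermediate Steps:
R(O, w) = -O/5 (R(O, w) = O*(-⅕) = -O/5)
q(s) = -4
-7/(K + q(-13)) = -7/(2994 - 4) = -7/2990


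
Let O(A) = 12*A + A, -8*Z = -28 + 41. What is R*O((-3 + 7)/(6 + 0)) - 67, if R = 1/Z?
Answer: -217/3 ≈ -72.333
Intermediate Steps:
Z = -13/8 (Z = -(-28 + 41)/8 = -1/8*13 = -13/8 ≈ -1.6250)
R = -8/13 (R = 1/(-13/8) = -8/13 ≈ -0.61539)
O(A) = 13*A
R*O((-3 + 7)/(6 + 0)) - 67 = -8*(-3 + 7)/(6 + 0) - 67 = -8*4/6 - 67 = -8*4*(1/6) - 67 = -8*2/3 - 67 = -8/13*26/3 - 67 = -16/3 - 67 = -217/3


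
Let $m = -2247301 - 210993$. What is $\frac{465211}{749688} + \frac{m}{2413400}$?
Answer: $- \frac{90026660609}{226162127400} \approx -0.39806$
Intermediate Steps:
$m = -2458294$ ($m = -2247301 - 210993 = -2458294$)
$\frac{465211}{749688} + \frac{m}{2413400} = \frac{465211}{749688} - \frac{2458294}{2413400} = 465211 \cdot \frac{1}{749688} - \frac{1229147}{1206700} = \frac{465211}{749688} - \frac{1229147}{1206700} = - \frac{90026660609}{226162127400}$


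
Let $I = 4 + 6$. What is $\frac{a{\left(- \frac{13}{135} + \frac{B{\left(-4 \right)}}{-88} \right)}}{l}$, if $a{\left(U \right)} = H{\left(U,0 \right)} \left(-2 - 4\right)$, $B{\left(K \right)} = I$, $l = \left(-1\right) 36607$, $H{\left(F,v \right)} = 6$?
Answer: $\frac{36}{36607} \approx 0.00098342$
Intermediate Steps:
$l = -36607$
$I = 10$
$B{\left(K \right)} = 10$
$a{\left(U \right)} = -36$ ($a{\left(U \right)} = 6 \left(-2 - 4\right) = 6 \left(-6\right) = -36$)
$\frac{a{\left(- \frac{13}{135} + \frac{B{\left(-4 \right)}}{-88} \right)}}{l} = - \frac{36}{-36607} = \left(-36\right) \left(- \frac{1}{36607}\right) = \frac{36}{36607}$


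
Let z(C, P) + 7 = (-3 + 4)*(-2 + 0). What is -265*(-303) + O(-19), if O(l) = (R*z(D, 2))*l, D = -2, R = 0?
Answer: 80295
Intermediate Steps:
z(C, P) = -9 (z(C, P) = -7 + (-3 + 4)*(-2 + 0) = -7 + 1*(-2) = -7 - 2 = -9)
O(l) = 0 (O(l) = (0*(-9))*l = 0*l = 0)
-265*(-303) + O(-19) = -265*(-303) + 0 = 80295 + 0 = 80295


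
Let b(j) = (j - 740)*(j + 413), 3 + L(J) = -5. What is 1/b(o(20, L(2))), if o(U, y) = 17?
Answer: -1/310890 ≈ -3.2166e-6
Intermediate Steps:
L(J) = -8 (L(J) = -3 - 5 = -8)
b(j) = (-740 + j)*(413 + j)
1/b(o(20, L(2))) = 1/(-305620 + 17² - 327*17) = 1/(-305620 + 289 - 5559) = 1/(-310890) = -1/310890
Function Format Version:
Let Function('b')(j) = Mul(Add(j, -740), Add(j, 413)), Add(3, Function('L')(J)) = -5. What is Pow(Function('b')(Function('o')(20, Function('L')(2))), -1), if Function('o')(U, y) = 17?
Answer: Rational(-1, 310890) ≈ -3.2166e-6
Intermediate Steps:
Function('L')(J) = -8 (Function('L')(J) = Add(-3, -5) = -8)
Function('b')(j) = Mul(Add(-740, j), Add(413, j))
Pow(Function('b')(Function('o')(20, Function('L')(2))), -1) = Pow(Add(-305620, Pow(17, 2), Mul(-327, 17)), -1) = Pow(Add(-305620, 289, -5559), -1) = Pow(-310890, -1) = Rational(-1, 310890)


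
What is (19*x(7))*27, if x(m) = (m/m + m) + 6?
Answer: 7182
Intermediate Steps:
x(m) = 7 + m (x(m) = (1 + m) + 6 = 7 + m)
(19*x(7))*27 = (19*(7 + 7))*27 = (19*14)*27 = 266*27 = 7182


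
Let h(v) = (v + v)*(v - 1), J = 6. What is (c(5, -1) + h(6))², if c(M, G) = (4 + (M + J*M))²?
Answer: 2499561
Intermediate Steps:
h(v) = 2*v*(-1 + v) (h(v) = (2*v)*(-1 + v) = 2*v*(-1 + v))
c(M, G) = (4 + 7*M)² (c(M, G) = (4 + (M + 6*M))² = (4 + 7*M)²)
(c(5, -1) + h(6))² = ((4 + 7*5)² + 2*6*(-1 + 6))² = ((4 + 35)² + 2*6*5)² = (39² + 60)² = (1521 + 60)² = 1581² = 2499561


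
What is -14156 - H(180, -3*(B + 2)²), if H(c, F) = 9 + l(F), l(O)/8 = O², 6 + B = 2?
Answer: -15317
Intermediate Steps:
B = -4 (B = -6 + 2 = -4)
l(O) = 8*O²
H(c, F) = 9 + 8*F²
-14156 - H(180, -3*(B + 2)²) = -14156 - (9 + 8*(-3*(-4 + 2)²)²) = -14156 - (9 + 8*(-3*(-2)²)²) = -14156 - (9 + 8*(-3*4)²) = -14156 - (9 + 8*(-12)²) = -14156 - (9 + 8*144) = -14156 - (9 + 1152) = -14156 - 1*1161 = -14156 - 1161 = -15317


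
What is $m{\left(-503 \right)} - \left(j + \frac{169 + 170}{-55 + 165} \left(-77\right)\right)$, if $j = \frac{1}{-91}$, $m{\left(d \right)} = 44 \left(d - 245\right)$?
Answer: $- \frac{29733967}{910} \approx -32675.0$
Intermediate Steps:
$m{\left(d \right)} = -10780 + 44 d$ ($m{\left(d \right)} = 44 \left(-245 + d\right) = -10780 + 44 d$)
$j = - \frac{1}{91} \approx -0.010989$
$m{\left(-503 \right)} - \left(j + \frac{169 + 170}{-55 + 165} \left(-77\right)\right) = \left(-10780 + 44 \left(-503\right)\right) - \left(- \frac{1}{91} + \frac{169 + 170}{-55 + 165} \left(-77\right)\right) = \left(-10780 - 22132\right) - \left(- \frac{1}{91} + \frac{339}{110} \left(-77\right)\right) = -32912 - \left(- \frac{1}{91} + 339 \cdot \frac{1}{110} \left(-77\right)\right) = -32912 - \left(- \frac{1}{91} + \frac{339}{110} \left(-77\right)\right) = -32912 - \left(- \frac{1}{91} - \frac{2373}{10}\right) = -32912 - - \frac{215953}{910} = -32912 + \frac{215953}{910} = - \frac{29733967}{910}$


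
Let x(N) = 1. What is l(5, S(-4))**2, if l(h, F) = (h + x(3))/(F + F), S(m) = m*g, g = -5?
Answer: 9/400 ≈ 0.022500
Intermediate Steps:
S(m) = -5*m (S(m) = m*(-5) = -5*m)
l(h, F) = (1 + h)/(2*F) (l(h, F) = (h + 1)/(F + F) = (1 + h)/((2*F)) = (1 + h)*(1/(2*F)) = (1 + h)/(2*F))
l(5, S(-4))**2 = ((1 + 5)/(2*((-5*(-4)))))**2 = ((1/2)*6/20)**2 = ((1/2)*(1/20)*6)**2 = (3/20)**2 = 9/400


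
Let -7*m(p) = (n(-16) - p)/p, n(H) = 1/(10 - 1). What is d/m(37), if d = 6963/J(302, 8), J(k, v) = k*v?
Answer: 16230753/802112 ≈ 20.235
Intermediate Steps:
n(H) = ⅑ (n(H) = 1/9 = ⅑)
m(p) = -(⅑ - p)/(7*p)
d = 6963/2416 (d = 6963/((302*8)) = 6963/2416 ≈ 2.8820)
d/m(37) = 6963/(2416*(((1/63)*(-1 + 9*37)/37))) = 6963/(2416*(((1/63)*(1/37)*(-1 + 333)))) = 6963/(2416*(((1/63)*(1/37)*332))) = 6963/(2416*(332/2331)) = (6963/2416)*(2331/332) = 16230753/802112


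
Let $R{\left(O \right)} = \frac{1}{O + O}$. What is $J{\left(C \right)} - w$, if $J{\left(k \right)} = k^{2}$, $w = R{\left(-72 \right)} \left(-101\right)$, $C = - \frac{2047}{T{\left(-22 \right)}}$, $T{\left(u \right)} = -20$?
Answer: $\frac{9427339}{900} \approx 10475.0$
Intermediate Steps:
$R{\left(O \right)} = \frac{1}{2 O}$
$C = \frac{2047}{20}$ ($C = - \frac{2047}{-20} = \left(-2047\right) \left(- \frac{1}{20}\right) = \frac{2047}{20} \approx 102.35$)
$w = \frac{101}{144}$ ($w = \frac{1}{2 \left(-72\right)} \left(-101\right) = \frac{1}{2} \left(- \frac{1}{72}\right) \left(-101\right) = \left(- \frac{1}{144}\right) \left(-101\right) = \frac{101}{144} \approx 0.70139$)
$J{\left(C \right)} - w = \left(\frac{2047}{20}\right)^{2} - \frac{101}{144} = \frac{4190209}{400} - \frac{101}{144} = \frac{9427339}{900}$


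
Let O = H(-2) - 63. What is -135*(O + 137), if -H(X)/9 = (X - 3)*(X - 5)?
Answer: 32535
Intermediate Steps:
H(X) = -9*(-5 + X)*(-3 + X) (H(X) = -9*(X - 3)*(X - 5) = -9*(-3 + X)*(-5 + X) = -9*(-5 + X)*(-3 + X))
O = -378 (O = (-135 - 9*(-2)**2 + 72*(-2)) - 63 = (-135 - 9*4 - 144) - 63 = (-135 - 36 - 144) - 63 = -315 - 63 = -378)
-135*(O + 137) = -135*(-378 + 137) = -135*(-241) = 32535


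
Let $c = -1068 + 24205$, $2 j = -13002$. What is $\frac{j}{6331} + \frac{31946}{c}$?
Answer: $\frac{51836489}{146480347} \approx 0.35388$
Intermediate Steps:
$j = -6501$ ($j = \frac{1}{2} \left(-13002\right) = -6501$)
$c = 23137$
$\frac{j}{6331} + \frac{31946}{c} = - \frac{6501}{6331} + \frac{31946}{23137} = \frac{51836489}{146480347}$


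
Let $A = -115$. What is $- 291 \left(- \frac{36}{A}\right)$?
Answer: $- \frac{10476}{115} \approx -91.096$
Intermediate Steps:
$- 291 \left(- \frac{36}{A}\right) = - 291 \left(- \frac{36}{-115}\right) = - 291 \left(\left(-36\right) \left(- \frac{1}{115}\right)\right) = \left(-291\right) \frac{36}{115} = - \frac{10476}{115}$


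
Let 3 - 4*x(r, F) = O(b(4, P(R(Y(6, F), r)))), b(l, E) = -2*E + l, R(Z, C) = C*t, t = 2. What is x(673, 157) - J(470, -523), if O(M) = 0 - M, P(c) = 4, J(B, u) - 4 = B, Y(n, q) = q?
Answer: -1897/4 ≈ -474.25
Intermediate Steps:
J(B, u) = 4 + B
R(Z, C) = 2*C (R(Z, C) = C*2 = 2*C)
b(l, E) = l - 2*E
O(M) = -M
x(r, F) = -¼ (x(r, F) = ¾ - (-1)*(4 - 2*4)/4 = ¾ - (-1)*(4 - 8)/4 = ¾ - (-1)*(-4)/4 = ¾ - ¼*4 = ¾ - 1 = -¼)
x(673, 157) - J(470, -523) = -¼ - (4 + 470) = -¼ - 1*474 = -¼ - 474 = -1897/4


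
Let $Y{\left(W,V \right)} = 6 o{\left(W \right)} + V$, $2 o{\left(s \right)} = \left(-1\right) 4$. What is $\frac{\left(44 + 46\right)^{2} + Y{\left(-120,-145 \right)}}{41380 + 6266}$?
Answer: $\frac{7943}{47646} \approx 0.16671$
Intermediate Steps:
$o{\left(s \right)} = -2$ ($o{\left(s \right)} = \frac{\left(-1\right) 4}{2} = \frac{1}{2} \left(-4\right) = -2$)
$Y{\left(W,V \right)} = -12 + V$ ($Y{\left(W,V \right)} = 6 \left(-2\right) + V = -12 + V$)
$\frac{\left(44 + 46\right)^{2} + Y{\left(-120,-145 \right)}}{41380 + 6266} = \frac{\left(44 + 46\right)^{2} - 157}{41380 + 6266} = \frac{90^{2} - 157}{47646} = \left(8100 - 157\right) \frac{1}{47646} = 7943 \cdot \frac{1}{47646} = \frac{7943}{47646}$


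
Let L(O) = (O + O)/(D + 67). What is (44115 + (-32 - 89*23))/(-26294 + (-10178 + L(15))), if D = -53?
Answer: -294252/255289 ≈ -1.1526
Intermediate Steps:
L(O) = O/7 (L(O) = (O + O)/(-53 + 67) = (2*O)/14 = (2*O)*(1/14) = O/7)
(44115 + (-32 - 89*23))/(-26294 + (-10178 + L(15))) = (44115 + (-32 - 89*23))/(-26294 + (-10178 + (⅐)*15)) = (44115 + (-32 - 2047))/(-26294 + (-10178 + 15/7)) = (44115 - 2079)/(-26294 - 71231/7) = 42036/(-255289/7) = 42036*(-7/255289) = -294252/255289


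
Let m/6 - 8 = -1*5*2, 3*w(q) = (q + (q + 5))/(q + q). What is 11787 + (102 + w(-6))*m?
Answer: 31682/3 ≈ 10561.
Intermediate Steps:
w(q) = (5 + 2*q)/(6*q) (w(q) = ((q + (q + 5))/(q + q))/3 = ((q + (5 + q))/((2*q)))/3 = ((5 + 2*q)*(1/(2*q)))/3 = ((5 + 2*q)/(2*q))/3 = (5 + 2*q)/(6*q))
m = -12 (m = 48 + 6*(-1*5*2) = 48 + 6*(-5*2) = 48 + 6*(-10) = 48 - 60 = -12)
11787 + (102 + w(-6))*m = 11787 + (102 + (⅙)*(5 + 2*(-6))/(-6))*(-12) = 11787 + (102 + (⅙)*(-⅙)*(5 - 12))*(-12) = 11787 + (102 + (⅙)*(-⅙)*(-7))*(-12) = 11787 + (102 + 7/36)*(-12) = 11787 + (3679/36)*(-12) = 11787 - 3679/3 = 31682/3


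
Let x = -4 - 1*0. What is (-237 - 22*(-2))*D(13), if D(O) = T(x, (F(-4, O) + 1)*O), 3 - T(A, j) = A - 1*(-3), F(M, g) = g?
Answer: -772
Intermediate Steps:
x = -4 (x = -4 + 0 = -4)
T(A, j) = -A (T(A, j) = 3 - (A - 1*(-3)) = 3 - (A + 3) = 3 - (3 + A) = 3 + (-3 - A) = -A)
D(O) = 4 (D(O) = -1*(-4) = 4)
(-237 - 22*(-2))*D(13) = (-237 - 22*(-2))*4 = (-237 + 44)*4 = -193*4 = -772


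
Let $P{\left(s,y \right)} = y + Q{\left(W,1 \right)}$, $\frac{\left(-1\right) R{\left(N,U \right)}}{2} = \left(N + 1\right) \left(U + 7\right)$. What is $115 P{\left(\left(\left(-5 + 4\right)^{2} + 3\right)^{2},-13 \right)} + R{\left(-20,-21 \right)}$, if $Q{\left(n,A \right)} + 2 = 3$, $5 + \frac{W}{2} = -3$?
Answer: $-1912$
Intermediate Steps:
$W = -16$ ($W = -10 + 2 \left(-3\right) = -10 - 6 = -16$)
$R{\left(N,U \right)} = - 2 \left(1 + N\right) \left(7 + U\right)$ ($R{\left(N,U \right)} = - 2 \left(N + 1\right) \left(U + 7\right) = - 2 \left(1 + N\right) \left(7 + U\right)$)
$Q{\left(n,A \right)} = 1$ ($Q{\left(n,A \right)} = -2 + 3 = 1$)
$P{\left(s,y \right)} = 1 + y$ ($P{\left(s,y \right)} = y + 1 = 1 + y$)
$115 P{\left(\left(\left(-5 + 4\right)^{2} + 3\right)^{2},-13 \right)} + R{\left(-20,-21 \right)} = 115 \left(1 - 13\right) - \left(-308 + 840\right) = 115 \left(-12\right) + \left(-14 + 280 + 42 - 840\right) = -1380 - 532 = -1912$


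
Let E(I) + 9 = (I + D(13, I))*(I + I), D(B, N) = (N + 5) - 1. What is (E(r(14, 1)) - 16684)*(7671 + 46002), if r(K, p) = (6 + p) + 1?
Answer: -878788029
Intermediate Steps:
r(K, p) = 7 + p
D(B, N) = 4 + N (D(B, N) = (5 + N) - 1 = 4 + N)
E(I) = -9 + 2*I*(4 + 2*I) (E(I) = -9 + (I + (4 + I))*(I + I) = -9 + (4 + 2*I)*(2*I) = -9 + 2*I*(4 + 2*I))
(E(r(14, 1)) - 16684)*(7671 + 46002) = ((-9 + 4*(7 + 1)² + 8*(7 + 1)) - 16684)*(7671 + 46002) = ((-9 + 4*8² + 8*8) - 16684)*53673 = ((-9 + 4*64 + 64) - 16684)*53673 = ((-9 + 256 + 64) - 16684)*53673 = (311 - 16684)*53673 = -16373*53673 = -878788029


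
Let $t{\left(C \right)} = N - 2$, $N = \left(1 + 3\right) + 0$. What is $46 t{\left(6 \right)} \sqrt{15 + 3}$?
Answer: $276 \sqrt{2} \approx 390.32$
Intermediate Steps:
$N = 4$ ($N = 4 + 0 = 4$)
$t{\left(C \right)} = 2$ ($t{\left(C \right)} = 4 - 2 = 2$)
$46 t{\left(6 \right)} \sqrt{15 + 3} = 46 \cdot 2 \sqrt{15 + 3} = 92 \sqrt{18} = 92 \cdot 3 \sqrt{2} = 276 \sqrt{2}$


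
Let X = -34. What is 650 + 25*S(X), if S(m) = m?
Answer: -200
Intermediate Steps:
650 + 25*S(X) = 650 + 25*(-34) = 650 - 850 = -200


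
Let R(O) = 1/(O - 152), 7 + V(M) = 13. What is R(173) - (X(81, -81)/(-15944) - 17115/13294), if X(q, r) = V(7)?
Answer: 1486036835/1112787564 ≈ 1.3354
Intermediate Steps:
V(M) = 6 (V(M) = -7 + 13 = 6)
R(O) = 1/(-152 + O)
X(q, r) = 6
R(173) - (X(81, -81)/(-15944) - 17115/13294) = 1/(-152 + 173) - (6/(-15944) - 17115/13294) = 1/21 - (6*(-1/15944) - 17115*1/13294) = 1/21 - (-3/7972 - 17115/13294) = 1/21 - 1*(-68240331/52989884) = 1/21 + 68240331/52989884 = 1486036835/1112787564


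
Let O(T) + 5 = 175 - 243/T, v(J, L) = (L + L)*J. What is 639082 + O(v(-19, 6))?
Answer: 48583233/76 ≈ 6.3925e+5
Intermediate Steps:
v(J, L) = 2*J*L (v(J, L) = (2*L)*J = 2*J*L)
O(T) = 170 - 243/T (O(T) = -5 + (175 - 243/T) = 170 - 243/T)
639082 + O(v(-19, 6)) = 639082 + (170 - 243/(2*(-19)*6)) = 639082 + (170 - 243/(-228)) = 639082 + (170 - 243*(-1/228)) = 639082 + (170 + 81/76) = 639082 + 13001/76 = 48583233/76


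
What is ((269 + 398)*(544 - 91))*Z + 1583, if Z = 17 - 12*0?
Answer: 5138150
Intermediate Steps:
Z = 17 (Z = 17 + 0 = 17)
((269 + 398)*(544 - 91))*Z + 1583 = ((269 + 398)*(544 - 91))*17 + 1583 = (667*453)*17 + 1583 = 302151*17 + 1583 = 5136567 + 1583 = 5138150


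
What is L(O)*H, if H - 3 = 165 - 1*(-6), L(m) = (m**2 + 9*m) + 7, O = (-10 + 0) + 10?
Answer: 1218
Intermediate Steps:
O = 0 (O = -10 + 10 = 0)
L(m) = 7 + m**2 + 9*m
H = 174 (H = 3 + (165 - 1*(-6)) = 3 + (165 + 6) = 3 + 171 = 174)
L(O)*H = (7 + 0**2 + 9*0)*174 = (7 + 0 + 0)*174 = 7*174 = 1218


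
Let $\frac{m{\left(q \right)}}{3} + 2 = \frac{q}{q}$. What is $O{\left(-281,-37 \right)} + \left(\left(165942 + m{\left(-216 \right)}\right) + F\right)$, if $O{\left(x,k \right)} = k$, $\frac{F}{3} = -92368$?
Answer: $-111202$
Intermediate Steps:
$F = -277104$ ($F = 3 \left(-92368\right) = -277104$)
$m{\left(q \right)} = -3$ ($m{\left(q \right)} = -6 + 3 \frac{q}{q} = -6 + 3 \cdot 1 = -6 + 3 = -3$)
$O{\left(-281,-37 \right)} + \left(\left(165942 + m{\left(-216 \right)}\right) + F\right) = -37 + \left(\left(165942 - 3\right) - 277104\right) = -37 + \left(165939 - 277104\right) = -37 - 111165 = -111202$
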